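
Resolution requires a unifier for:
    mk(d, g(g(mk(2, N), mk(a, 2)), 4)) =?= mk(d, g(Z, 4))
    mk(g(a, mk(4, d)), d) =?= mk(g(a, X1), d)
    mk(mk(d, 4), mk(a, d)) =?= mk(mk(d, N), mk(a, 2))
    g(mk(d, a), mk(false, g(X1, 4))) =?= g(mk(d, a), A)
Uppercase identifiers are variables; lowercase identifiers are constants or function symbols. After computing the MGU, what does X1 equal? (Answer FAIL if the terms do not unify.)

Decompose mk/2: d =?= d,  g(g(mk(2, N), mk(a, 2)), 4) =?= g(Z, 4).
Delete trivial equation d =?= d.
Decompose g/2: g(mk(2, N), mk(a, 2)) =?= Z,  4 =?= 4.
Bind Z := g(mk(2, N), mk(a, 2)); no other remaining equation mentions Z.
Delete trivial equation 4 =?= 4.
Decompose mk/2: g(a, mk(4, d)) =?= g(a, X1),  d =?= d.
Decompose g/2: a =?= a,  mk(4, d) =?= X1.
Delete trivial equation a =?= a.
Bind X1 := mk(4, d); substituting into the one remaining equation that mentions X1 gives: g(mk(d, a), mk(false, g(mk(4, d), 4))) =?= g(mk(d, a), A).
Delete trivial equation d =?= d.
Decompose mk/2: mk(d, 4) =?= mk(d, N),  mk(a, d) =?= mk(a, 2).
Decompose mk/2: d =?= d,  4 =?= N.
Delete trivial equation d =?= d.
Bind N := 4; no other remaining equation mentions N. Substituting into the earlier binding gives Z := g(mk(2, 4), mk(a, 2)).
Decompose mk/2: a =?= a,  d =?= 2.
Delete trivial equation a =?= a.
Clash: constants d and 2 differ; no unifier exists.

FAIL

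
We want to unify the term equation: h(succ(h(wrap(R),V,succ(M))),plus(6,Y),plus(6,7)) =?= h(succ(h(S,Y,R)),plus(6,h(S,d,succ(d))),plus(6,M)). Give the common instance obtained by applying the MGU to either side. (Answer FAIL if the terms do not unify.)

Decompose h/3: succ(h(wrap(R),V,succ(M))) =?= succ(h(S,Y,R)),  plus(6,Y) =?= plus(6,h(S,d,succ(d))),  plus(6,7) =?= plus(6,M).
Decompose succ/1: h(wrap(R),V,succ(M)) =?= h(S,Y,R).
Decompose h/3: wrap(R) =?= S,  V =?= Y,  succ(M) =?= R.
Bind S := wrap(R); substituting into the one remaining equation that mentions S gives: plus(6,Y) =?= plus(6,h(wrap(R),d,succ(d))).
Bind V := Y; no other remaining equation mentions V.
Bind R := succ(M); substituting into the one remaining equation that mentions R gives: plus(6,Y) =?= plus(6,h(wrap(succ(M)),d,succ(d))). Substituting into the earlier binding gives S := wrap(succ(M)).
Decompose plus/2: 6 =?= 6,  Y =?= h(wrap(succ(M)),d,succ(d)).
Delete trivial equation 6 =?= 6.
Bind Y := h(wrap(succ(M)),d,succ(d)); no other remaining equation mentions Y. Substituting into the earlier binding gives V := h(wrap(succ(M)),d,succ(d)).
Decompose plus/2: 6 =?= 6,  7 =?= M.
Delete trivial equation 6 =?= 6.
Bind M := 7. Substituting into the earlier bindings gives S := wrap(succ(7)), V := h(wrap(succ(7)),d,succ(d)), R := succ(7), Y := h(wrap(succ(7)),d,succ(d)).
Applying the MGU to either side gives h(succ(h(wrap(succ(7)),h(wrap(succ(7)),d,succ(d)),succ(7))),plus(6,h(wrap(succ(7)),d,succ(d))),plus(6,7)).

h(succ(h(wrap(succ(7)),h(wrap(succ(7)),d,succ(d)),succ(7))),plus(6,h(wrap(succ(7)),d,succ(d))),plus(6,7))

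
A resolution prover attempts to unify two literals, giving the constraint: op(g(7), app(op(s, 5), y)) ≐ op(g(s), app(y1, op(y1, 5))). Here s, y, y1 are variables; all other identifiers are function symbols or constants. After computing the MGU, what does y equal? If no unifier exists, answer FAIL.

Decompose op/2: g(7) ≐ g(s),  app(op(s, 5), y) ≐ app(y1, op(y1, 5)).
Decompose g/1: 7 ≐ s.
Bind s := 7; substituting into the remaining equation gives: app(op(7, 5), y) ≐ app(y1, op(y1, 5)).
Decompose app/2: op(7, 5) ≐ y1,  y ≐ op(y1, 5).
Bind y1 := op(7, 5); substituting into the remaining equation gives: y ≐ op(op(7, 5), 5).
Bind y := op(op(7, 5), 5).
MGU = { s := 7, y1 := op(7, 5), y := op(op(7, 5), 5) }, so y := op(op(7, 5), 5).

op(op(7, 5), 5)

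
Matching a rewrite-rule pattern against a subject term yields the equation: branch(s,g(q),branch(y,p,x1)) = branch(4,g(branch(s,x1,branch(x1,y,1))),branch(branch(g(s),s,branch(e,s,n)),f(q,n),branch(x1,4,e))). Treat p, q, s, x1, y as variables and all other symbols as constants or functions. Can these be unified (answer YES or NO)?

Decompose branch/3: s = 4,  g(q) = g(branch(s,x1,branch(x1,y,1))),  branch(y,p,x1) = branch(branch(g(s),s,branch(e,s,n)),f(q,n),branch(x1,4,e)).
Bind s := 4; substituting into the remaining equations gives: g(q) = g(branch(4,x1,branch(x1,y,1))),  branch(y,p,x1) = branch(branch(g(4),4,branch(e,4,n)),f(q,n),branch(x1,4,e)).
Decompose g/1: q = branch(4,x1,branch(x1,y,1)).
Bind q := branch(4,x1,branch(x1,y,1)); substituting into the remaining equation gives: branch(y,p,x1) = branch(branch(g(4),4,branch(e,4,n)),f(branch(4,x1,branch(x1,y,1)),n),branch(x1,4,e)).
Decompose branch/3: y = branch(g(4),4,branch(e,4,n)),  p = f(branch(4,x1,branch(x1,y,1)),n),  x1 = branch(x1,4,e).
Bind y := branch(g(4),4,branch(e,4,n)); substituting into the one remaining equation that mentions y gives: p = f(branch(4,x1,branch(x1,branch(g(4),4,branch(e,4,n)),1)),n). Substituting into the earlier binding gives q := branch(4,x1,branch(x1,branch(g(4),4,branch(e,4,n)),1)).
Bind p := f(branch(4,x1,branch(x1,branch(g(4),4,branch(e,4,n)),1)),n); no other remaining equation mentions p.
Occurs check fails: x1 occurs in branch(x1,4,e); the equation x1 = branch(x1,4,e) has no finite solution.

NO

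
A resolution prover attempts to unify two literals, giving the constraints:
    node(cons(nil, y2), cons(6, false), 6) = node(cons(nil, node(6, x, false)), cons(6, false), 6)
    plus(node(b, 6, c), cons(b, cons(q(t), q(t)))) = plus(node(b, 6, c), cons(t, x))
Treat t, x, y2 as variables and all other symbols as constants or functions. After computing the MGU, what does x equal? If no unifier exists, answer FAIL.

Decompose node/3: cons(nil, y2) = cons(nil, node(6, x, false)),  cons(6, false) = cons(6, false),  6 = 6.
Decompose cons/2: nil = nil,  y2 = node(6, x, false).
Delete trivial equation nil = nil.
Bind y2 := node(6, x, false); no other remaining equation mentions y2.
Delete trivial equation cons(6, false) = cons(6, false).
Delete trivial equation 6 = 6.
Decompose plus/2: node(b, 6, c) = node(b, 6, c),  cons(b, cons(q(t), q(t))) = cons(t, x).
Delete trivial equation node(b, 6, c) = node(b, 6, c).
Decompose cons/2: b = t,  cons(q(t), q(t)) = x.
Bind t := b; substituting into the remaining equation gives: cons(q(b), q(b)) = x.
Bind x := cons(q(b), q(b)). Substituting into the earlier binding gives y2 := node(6, cons(q(b), q(b)), false).
MGU = { y2 := node(6, cons(q(b), q(b)), false), t := b, x := cons(q(b), q(b)) }, so x := cons(q(b), q(b)).

cons(q(b), q(b))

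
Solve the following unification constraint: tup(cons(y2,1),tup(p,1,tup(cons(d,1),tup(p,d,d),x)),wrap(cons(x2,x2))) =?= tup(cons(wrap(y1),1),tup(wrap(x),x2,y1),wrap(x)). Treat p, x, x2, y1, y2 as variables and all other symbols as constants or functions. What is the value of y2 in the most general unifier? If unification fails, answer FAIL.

Decompose tup/3: cons(y2,1) =?= cons(wrap(y1),1),  tup(p,1,tup(cons(d,1),tup(p,d,d),x)) =?= tup(wrap(x),x2,y1),  wrap(cons(x2,x2)) =?= wrap(x).
Decompose cons/2: y2 =?= wrap(y1),  1 =?= 1.
Bind y2 := wrap(y1); no other remaining equation mentions y2.
Delete trivial equation 1 =?= 1.
Decompose tup/3: p =?= wrap(x),  1 =?= x2,  tup(cons(d,1),tup(p,d,d),x) =?= y1.
Bind p := wrap(x); substituting into the one remaining equation that mentions p gives: tup(cons(d,1),tup(wrap(x),d,d),x) =?= y1.
Bind x2 := 1; substituting into the one remaining equation that mentions x2 gives: wrap(cons(1,1)) =?= wrap(x).
Bind y1 := tup(cons(d,1),tup(wrap(x),d,d),x); no other remaining equation mentions y1. Substituting into the earlier binding gives y2 := wrap(tup(cons(d,1),tup(wrap(x),d,d),x)).
Decompose wrap/1: cons(1,1) =?= x.
Bind x := cons(1,1). Substituting into the earlier bindings gives y2 := wrap(tup(cons(d,1),tup(wrap(cons(1,1)),d,d),cons(1,1))), p := wrap(cons(1,1)), y1 := tup(cons(d,1),tup(wrap(cons(1,1)),d,d),cons(1,1)).
MGU = { y2 ↦ wrap(tup(cons(d,1),tup(wrap(cons(1,1)),d,d),cons(1,1))), p ↦ wrap(cons(1,1)), x2 ↦ 1, y1 ↦ tup(cons(d,1),tup(wrap(cons(1,1)),d,d),cons(1,1)), x ↦ cons(1,1) }, so y2 ↦ wrap(tup(cons(d,1),tup(wrap(cons(1,1)),d,d),cons(1,1))).

wrap(tup(cons(d,1),tup(wrap(cons(1,1)),d,d),cons(1,1)))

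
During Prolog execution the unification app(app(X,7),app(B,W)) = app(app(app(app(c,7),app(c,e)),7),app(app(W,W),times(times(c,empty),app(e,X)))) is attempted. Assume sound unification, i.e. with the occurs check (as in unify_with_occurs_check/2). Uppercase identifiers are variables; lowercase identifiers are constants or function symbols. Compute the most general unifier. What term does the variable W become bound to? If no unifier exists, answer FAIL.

Decompose app/2: app(X,7) = app(app(app(c,7),app(c,e)),7),  app(B,W) = app(app(W,W),times(times(c,empty),app(e,X))).
Decompose app/2: X = app(app(c,7),app(c,e)),  7 = 7.
Bind X := app(app(c,7),app(c,e)); substituting into the one remaining equation that mentions X gives: app(B,W) = app(app(W,W),times(times(c,empty),app(e,app(app(c,7),app(c,e))))).
Delete trivial equation 7 = 7.
Decompose app/2: B = app(W,W),  W = times(times(c,empty),app(e,app(app(c,7),app(c,e)))).
Bind B := app(W,W); no other remaining equation mentions B.
Bind W := times(times(c,empty),app(e,app(app(c,7),app(c,e)))). Substituting into the earlier binding gives B := app(times(times(c,empty),app(e,app(app(c,7),app(c,e)))),times(times(c,empty),app(e,app(app(c,7),app(c,e))))).
MGU = { X -> app(app(c,7),app(c,e)), B -> app(times(times(c,empty),app(e,app(app(c,7),app(c,e)))),times(times(c,empty),app(e,app(app(c,7),app(c,e))))), W -> times(times(c,empty),app(e,app(app(c,7),app(c,e)))) }, so W -> times(times(c,empty),app(e,app(app(c,7),app(c,e)))).

times(times(c,empty),app(e,app(app(c,7),app(c,e))))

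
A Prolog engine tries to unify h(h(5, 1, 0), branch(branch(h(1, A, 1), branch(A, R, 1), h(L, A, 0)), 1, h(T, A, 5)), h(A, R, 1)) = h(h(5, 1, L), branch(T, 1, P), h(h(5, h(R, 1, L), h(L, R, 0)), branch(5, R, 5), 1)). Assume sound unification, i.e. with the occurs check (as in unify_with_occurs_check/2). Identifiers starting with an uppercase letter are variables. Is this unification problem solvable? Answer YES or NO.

NO

Decompose h/3: h(5, 1, 0) = h(5, 1, L),  branch(branch(h(1, A, 1), branch(A, R, 1), h(L, A, 0)), 1, h(T, A, 5)) = branch(T, 1, P),  h(A, R, 1) = h(h(5, h(R, 1, L), h(L, R, 0)), branch(5, R, 5), 1).
Decompose h/3: 5 = 5,  1 = 1,  0 = L.
Delete trivial equation 5 = 5.
Delete trivial equation 1 = 1.
Bind L := 0; substituting into the remaining equations gives: branch(branch(h(1, A, 1), branch(A, R, 1), h(0, A, 0)), 1, h(T, A, 5)) = branch(T, 1, P),  h(A, R, 1) = h(h(5, h(R, 1, 0), h(0, R, 0)), branch(5, R, 5), 1).
Decompose branch/3: branch(h(1, A, 1), branch(A, R, 1), h(0, A, 0)) = T,  1 = 1,  h(T, A, 5) = P.
Bind T := branch(h(1, A, 1), branch(A, R, 1), h(0, A, 0)); substituting into the one remaining equation that mentions T gives: h(branch(h(1, A, 1), branch(A, R, 1), h(0, A, 0)), A, 5) = P.
Delete trivial equation 1 = 1.
Bind P := h(branch(h(1, A, 1), branch(A, R, 1), h(0, A, 0)), A, 5); no other remaining equation mentions P.
Decompose h/3: A = h(5, h(R, 1, 0), h(0, R, 0)),  R = branch(5, R, 5),  1 = 1.
Bind A := h(5, h(R, 1, 0), h(0, R, 0)); no other remaining equation mentions A. Substituting into the earlier bindings gives T := branch(h(1, h(5, h(R, 1, 0), h(0, R, 0)), 1), branch(h(5, h(R, 1, 0), h(0, R, 0)), R, 1), h(0, h(5, h(R, 1, 0), h(0, R, 0)), 0)), P := h(branch(h(1, h(5, h(R, 1, 0), h(0, R, 0)), 1), branch(h(5, h(R, 1, 0), h(0, R, 0)), R, 1), h(0, h(5, h(R, 1, 0), h(0, R, 0)), 0)), h(5, h(R, 1, 0), h(0, R, 0)), 5).
Occurs check fails: R occurs in branch(5, R, 5); the equation R = branch(5, R, 5) has no finite solution.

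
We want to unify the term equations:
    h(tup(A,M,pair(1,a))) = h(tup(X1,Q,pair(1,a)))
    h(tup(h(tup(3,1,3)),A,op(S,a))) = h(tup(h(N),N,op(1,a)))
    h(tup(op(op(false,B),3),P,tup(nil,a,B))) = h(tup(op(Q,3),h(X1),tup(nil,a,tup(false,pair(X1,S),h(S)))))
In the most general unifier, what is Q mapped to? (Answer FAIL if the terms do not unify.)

Decompose h/1: tup(A,M,pair(1,a)) = tup(X1,Q,pair(1,a)).
Decompose tup/3: A = X1,  M = Q,  pair(1,a) = pair(1,a).
Bind A := X1; substituting into the one remaining equation that mentions A gives: h(tup(h(tup(3,1,3)),X1,op(S,a))) = h(tup(h(N),N,op(1,a))).
Bind M := Q; no other remaining equation mentions M.
Delete trivial equation pair(1,a) = pair(1,a).
Decompose h/1: tup(h(tup(3,1,3)),X1,op(S,a)) = tup(h(N),N,op(1,a)).
Decompose tup/3: h(tup(3,1,3)) = h(N),  X1 = N,  op(S,a) = op(1,a).
Decompose h/1: tup(3,1,3) = N.
Bind N := tup(3,1,3); substituting into the one remaining equation that mentions N gives: X1 = tup(3,1,3).
Bind X1 := tup(3,1,3); substituting into the one remaining equation that mentions X1 gives: h(tup(op(op(false,B),3),P,tup(nil,a,B))) = h(tup(op(Q,3),h(tup(3,1,3)),tup(nil,a,tup(false,pair(tup(3,1,3),S),h(S))))). Substituting into the earlier binding gives A := tup(3,1,3).
Decompose op/2: S = 1,  a = a.
Bind S := 1; substituting into the one remaining equation that mentions S gives: h(tup(op(op(false,B),3),P,tup(nil,a,B))) = h(tup(op(Q,3),h(tup(3,1,3)),tup(nil,a,tup(false,pair(tup(3,1,3),1),h(1))))).
Delete trivial equation a = a.
Decompose h/1: tup(op(op(false,B),3),P,tup(nil,a,B)) = tup(op(Q,3),h(tup(3,1,3)),tup(nil,a,tup(false,pair(tup(3,1,3),1),h(1)))).
Decompose tup/3: op(op(false,B),3) = op(Q,3),  P = h(tup(3,1,3)),  tup(nil,a,B) = tup(nil,a,tup(false,pair(tup(3,1,3),1),h(1))).
Decompose op/2: op(false,B) = Q,  3 = 3.
Bind Q := op(false,B); no other remaining equation mentions Q. Substituting into the earlier binding gives M := op(false,B).
Delete trivial equation 3 = 3.
Bind P := h(tup(3,1,3)); no other remaining equation mentions P.
Decompose tup/3: nil = nil,  a = a,  B = tup(false,pair(tup(3,1,3),1),h(1)).
Delete trivial equation nil = nil.
Delete trivial equation a = a.
Bind B := tup(false,pair(tup(3,1,3),1),h(1)). Substituting into the earlier bindings gives M := op(false,tup(false,pair(tup(3,1,3),1),h(1))), Q := op(false,tup(false,pair(tup(3,1,3),1),h(1))).
MGU = { A := tup(3,1,3), M := op(false,tup(false,pair(tup(3,1,3),1),h(1))), N := tup(3,1,3), X1 := tup(3,1,3), S := 1, Q := op(false,tup(false,pair(tup(3,1,3),1),h(1))), P := h(tup(3,1,3)), B := tup(false,pair(tup(3,1,3),1),h(1)) }, so Q := op(false,tup(false,pair(tup(3,1,3),1),h(1))).

op(false,tup(false,pair(tup(3,1,3),1),h(1)))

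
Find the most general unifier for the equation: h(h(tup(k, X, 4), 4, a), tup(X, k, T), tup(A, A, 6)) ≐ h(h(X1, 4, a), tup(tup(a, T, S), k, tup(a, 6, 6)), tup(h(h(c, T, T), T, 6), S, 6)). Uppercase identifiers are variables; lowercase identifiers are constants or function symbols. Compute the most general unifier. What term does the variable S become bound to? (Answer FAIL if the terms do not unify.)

Decompose h/3: h(tup(k, X, 4), 4, a) ≐ h(X1, 4, a),  tup(X, k, T) ≐ tup(tup(a, T, S), k, tup(a, 6, 6)),  tup(A, A, 6) ≐ tup(h(h(c, T, T), T, 6), S, 6).
Decompose h/3: tup(k, X, 4) ≐ X1,  4 ≐ 4,  a ≐ a.
Bind X1 := tup(k, X, 4); no other remaining equation mentions X1.
Delete trivial equation 4 ≐ 4.
Delete trivial equation a ≐ a.
Decompose tup/3: X ≐ tup(a, T, S),  k ≐ k,  T ≐ tup(a, 6, 6).
Bind X := tup(a, T, S); no other remaining equation mentions X. Substituting into the earlier binding gives X1 := tup(k, tup(a, T, S), 4).
Delete trivial equation k ≐ k.
Bind T := tup(a, 6, 6); substituting into the remaining equation gives: tup(A, A, 6) ≐ tup(h(h(c, tup(a, 6, 6), tup(a, 6, 6)), tup(a, 6, 6), 6), S, 6). Substituting into the earlier bindings gives X1 := tup(k, tup(a, tup(a, 6, 6), S), 4), X := tup(a, tup(a, 6, 6), S).
Decompose tup/3: A ≐ h(h(c, tup(a, 6, 6), tup(a, 6, 6)), tup(a, 6, 6), 6),  A ≐ S,  6 ≐ 6.
Bind A := h(h(c, tup(a, 6, 6), tup(a, 6, 6)), tup(a, 6, 6), 6); substituting into the one remaining equation that mentions A gives: h(h(c, tup(a, 6, 6), tup(a, 6, 6)), tup(a, 6, 6), 6) ≐ S.
Bind S := h(h(c, tup(a, 6, 6), tup(a, 6, 6)), tup(a, 6, 6), 6); no other remaining equation mentions S. Substituting into the earlier bindings gives X1 := tup(k, tup(a, tup(a, 6, 6), h(h(c, tup(a, 6, 6), tup(a, 6, 6)), tup(a, 6, 6), 6)), 4), X := tup(a, tup(a, 6, 6), h(h(c, tup(a, 6, 6), tup(a, 6, 6)), tup(a, 6, 6), 6)).
Delete trivial equation 6 ≐ 6.
MGU = { X1 := tup(k, tup(a, tup(a, 6, 6), h(h(c, tup(a, 6, 6), tup(a, 6, 6)), tup(a, 6, 6), 6)), 4), X := tup(a, tup(a, 6, 6), h(h(c, tup(a, 6, 6), tup(a, 6, 6)), tup(a, 6, 6), 6)), T := tup(a, 6, 6), A := h(h(c, tup(a, 6, 6), tup(a, 6, 6)), tup(a, 6, 6), 6), S := h(h(c, tup(a, 6, 6), tup(a, 6, 6)), tup(a, 6, 6), 6) }, so S := h(h(c, tup(a, 6, 6), tup(a, 6, 6)), tup(a, 6, 6), 6).

h(h(c, tup(a, 6, 6), tup(a, 6, 6)), tup(a, 6, 6), 6)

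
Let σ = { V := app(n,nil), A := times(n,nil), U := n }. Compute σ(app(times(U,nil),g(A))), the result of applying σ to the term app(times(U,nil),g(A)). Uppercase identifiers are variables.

Replace each occurrence of A with times(n,nil).
Replace each occurrence of U with n.
Result: app(times(n,nil),g(times(n,nil))).

app(times(n,nil),g(times(n,nil)))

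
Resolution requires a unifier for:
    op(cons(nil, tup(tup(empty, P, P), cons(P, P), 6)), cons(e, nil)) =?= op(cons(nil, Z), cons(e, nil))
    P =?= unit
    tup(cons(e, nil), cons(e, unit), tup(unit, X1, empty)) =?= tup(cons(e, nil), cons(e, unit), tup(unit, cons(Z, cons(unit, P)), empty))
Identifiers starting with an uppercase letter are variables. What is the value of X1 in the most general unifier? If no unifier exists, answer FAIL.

Decompose op/2: cons(nil, tup(tup(empty, P, P), cons(P, P), 6)) =?= cons(nil, Z),  cons(e, nil) =?= cons(e, nil).
Decompose cons/2: nil =?= nil,  tup(tup(empty, P, P), cons(P, P), 6) =?= Z.
Delete trivial equation nil =?= nil.
Bind Z := tup(tup(empty, P, P), cons(P, P), 6); substituting into the one remaining equation that mentions Z gives: tup(cons(e, nil), cons(e, unit), tup(unit, X1, empty)) =?= tup(cons(e, nil), cons(e, unit), tup(unit, cons(tup(tup(empty, P, P), cons(P, P), 6), cons(unit, P)), empty)).
Delete trivial equation cons(e, nil) =?= cons(e, nil).
Bind P := unit; substituting into the remaining equation gives: tup(cons(e, nil), cons(e, unit), tup(unit, X1, empty)) =?= tup(cons(e, nil), cons(e, unit), tup(unit, cons(tup(tup(empty, unit, unit), cons(unit, unit), 6), cons(unit, unit)), empty)). Substituting into the earlier binding gives Z := tup(tup(empty, unit, unit), cons(unit, unit), 6).
Decompose tup/3: cons(e, nil) =?= cons(e, nil),  cons(e, unit) =?= cons(e, unit),  tup(unit, X1, empty) =?= tup(unit, cons(tup(tup(empty, unit, unit), cons(unit, unit), 6), cons(unit, unit)), empty).
Delete trivial equation cons(e, nil) =?= cons(e, nil).
Delete trivial equation cons(e, unit) =?= cons(e, unit).
Decompose tup/3: unit =?= unit,  X1 =?= cons(tup(tup(empty, unit, unit), cons(unit, unit), 6), cons(unit, unit)),  empty =?= empty.
Delete trivial equation unit =?= unit.
Bind X1 := cons(tup(tup(empty, unit, unit), cons(unit, unit), 6), cons(unit, unit)); no other remaining equation mentions X1.
Delete trivial equation empty =?= empty.
MGU = { Z -> tup(tup(empty, unit, unit), cons(unit, unit), 6), P -> unit, X1 -> cons(tup(tup(empty, unit, unit), cons(unit, unit), 6), cons(unit, unit)) }, so X1 -> cons(tup(tup(empty, unit, unit), cons(unit, unit), 6), cons(unit, unit)).

cons(tup(tup(empty, unit, unit), cons(unit, unit), 6), cons(unit, unit))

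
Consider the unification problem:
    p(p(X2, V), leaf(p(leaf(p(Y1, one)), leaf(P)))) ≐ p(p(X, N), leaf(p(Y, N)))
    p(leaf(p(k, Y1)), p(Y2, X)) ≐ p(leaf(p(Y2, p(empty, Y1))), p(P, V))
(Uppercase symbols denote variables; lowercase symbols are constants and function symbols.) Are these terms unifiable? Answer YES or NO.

NO

Decompose p/2: p(X2, V) ≐ p(X, N),  leaf(p(leaf(p(Y1, one)), leaf(P))) ≐ leaf(p(Y, N)).
Decompose p/2: X2 ≐ X,  V ≐ N.
Bind X2 := X; no other remaining equation mentions X2.
Bind V := N; substituting into the one remaining equation that mentions V gives: p(leaf(p(k, Y1)), p(Y2, X)) ≐ p(leaf(p(Y2, p(empty, Y1))), p(P, N)).
Decompose leaf/1: p(leaf(p(Y1, one)), leaf(P)) ≐ p(Y, N).
Decompose p/2: leaf(p(Y1, one)) ≐ Y,  leaf(P) ≐ N.
Bind Y := leaf(p(Y1, one)); no other remaining equation mentions Y.
Bind N := leaf(P); substituting into the remaining equation gives: p(leaf(p(k, Y1)), p(Y2, X)) ≐ p(leaf(p(Y2, p(empty, Y1))), p(P, leaf(P))). Substituting into the earlier binding gives V := leaf(P).
Decompose p/2: leaf(p(k, Y1)) ≐ leaf(p(Y2, p(empty, Y1))),  p(Y2, X) ≐ p(P, leaf(P)).
Decompose leaf/1: p(k, Y1) ≐ p(Y2, p(empty, Y1)).
Decompose p/2: k ≐ Y2,  Y1 ≐ p(empty, Y1).
Bind Y2 := k; substituting into the one remaining equation that mentions Y2 gives: p(k, X) ≐ p(P, leaf(P)).
Occurs check fails: Y1 occurs in p(empty, Y1); the equation Y1 ≐ p(empty, Y1) has no finite solution.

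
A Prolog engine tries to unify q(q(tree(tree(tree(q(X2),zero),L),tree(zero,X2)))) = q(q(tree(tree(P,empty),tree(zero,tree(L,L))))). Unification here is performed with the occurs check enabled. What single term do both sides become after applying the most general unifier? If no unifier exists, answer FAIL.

q(q(tree(tree(tree(q(tree(empty,empty)),zero),empty),tree(zero,tree(empty,empty)))))

Decompose q/1: q(tree(tree(tree(q(X2),zero),L),tree(zero,X2))) = q(tree(tree(P,empty),tree(zero,tree(L,L)))).
Decompose q/1: tree(tree(tree(q(X2),zero),L),tree(zero,X2)) = tree(tree(P,empty),tree(zero,tree(L,L))).
Decompose tree/2: tree(tree(q(X2),zero),L) = tree(P,empty),  tree(zero,X2) = tree(zero,tree(L,L)).
Decompose tree/2: tree(q(X2),zero) = P,  L = empty.
Bind P := tree(q(X2),zero); no other remaining equation mentions P.
Bind L := empty; substituting into the remaining equation gives: tree(zero,X2) = tree(zero,tree(empty,empty)).
Decompose tree/2: zero = zero,  X2 = tree(empty,empty).
Delete trivial equation zero = zero.
Bind X2 := tree(empty,empty). Substituting into the earlier binding gives P := tree(q(tree(empty,empty)),zero).
Applying the MGU to either side gives q(q(tree(tree(tree(q(tree(empty,empty)),zero),empty),tree(zero,tree(empty,empty))))).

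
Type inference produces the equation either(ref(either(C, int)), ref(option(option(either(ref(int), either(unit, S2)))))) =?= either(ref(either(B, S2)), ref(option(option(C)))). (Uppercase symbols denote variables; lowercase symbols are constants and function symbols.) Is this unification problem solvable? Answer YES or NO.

Decompose either/2: ref(either(C, int)) =?= ref(either(B, S2)),  ref(option(option(either(ref(int), either(unit, S2))))) =?= ref(option(option(C))).
Decompose ref/1: either(C, int) =?= either(B, S2).
Decompose either/2: C =?= B,  int =?= S2.
Bind C := B; substituting into the one remaining equation that mentions C gives: ref(option(option(either(ref(int), either(unit, S2))))) =?= ref(option(option(B))).
Bind S2 := int; substituting into the remaining equation gives: ref(option(option(either(ref(int), either(unit, int))))) =?= ref(option(option(B))).
Decompose ref/1: option(option(either(ref(int), either(unit, int)))) =?= option(option(B)).
Decompose option/1: option(either(ref(int), either(unit, int))) =?= option(B).
Decompose option/1: either(ref(int), either(unit, int)) =?= B.
Bind B := either(ref(int), either(unit, int)). Substituting into the earlier binding gives C := either(ref(int), either(unit, int)).
No equations remain and no clash or occurs-check failure arose, so a unifier exists.

YES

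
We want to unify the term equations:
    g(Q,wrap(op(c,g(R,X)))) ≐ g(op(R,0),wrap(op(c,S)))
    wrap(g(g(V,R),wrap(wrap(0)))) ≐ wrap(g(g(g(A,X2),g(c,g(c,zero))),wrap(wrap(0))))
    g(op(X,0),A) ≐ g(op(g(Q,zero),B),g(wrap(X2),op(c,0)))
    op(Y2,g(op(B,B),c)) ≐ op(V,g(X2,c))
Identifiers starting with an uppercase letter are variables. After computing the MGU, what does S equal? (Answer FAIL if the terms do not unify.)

g(g(c,g(c,zero)),g(op(g(c,g(c,zero)),0),zero))

Decompose g/2: Q ≐ op(R,0),  wrap(op(c,g(R,X))) ≐ wrap(op(c,S)).
Bind Q := op(R,0); substituting into the one remaining equation that mentions Q gives: g(op(X,0),A) ≐ g(op(g(op(R,0),zero),B),g(wrap(X2),op(c,0))).
Decompose wrap/1: op(c,g(R,X)) ≐ op(c,S).
Decompose op/2: c ≐ c,  g(R,X) ≐ S.
Delete trivial equation c ≐ c.
Bind S := g(R,X); no other remaining equation mentions S.
Decompose wrap/1: g(g(V,R),wrap(wrap(0))) ≐ g(g(g(A,X2),g(c,g(c,zero))),wrap(wrap(0))).
Decompose g/2: g(V,R) ≐ g(g(A,X2),g(c,g(c,zero))),  wrap(wrap(0)) ≐ wrap(wrap(0)).
Decompose g/2: V ≐ g(A,X2),  R ≐ g(c,g(c,zero)).
Bind V := g(A,X2); substituting into the one remaining equation that mentions V gives: op(Y2,g(op(B,B),c)) ≐ op(g(A,X2),g(X2,c)).
Bind R := g(c,g(c,zero)); substituting into the one remaining equation that mentions R gives: g(op(X,0),A) ≐ g(op(g(op(g(c,g(c,zero)),0),zero),B),g(wrap(X2),op(c,0))). Substituting into the earlier bindings gives Q := op(g(c,g(c,zero)),0), S := g(g(c,g(c,zero)),X).
Delete trivial equation wrap(wrap(0)) ≐ wrap(wrap(0)).
Decompose g/2: op(X,0) ≐ op(g(op(g(c,g(c,zero)),0),zero),B),  A ≐ g(wrap(X2),op(c,0)).
Decompose op/2: X ≐ g(op(g(c,g(c,zero)),0),zero),  0 ≐ B.
Bind X := g(op(g(c,g(c,zero)),0),zero); no other remaining equation mentions X. Substituting into the earlier binding gives S := g(g(c,g(c,zero)),g(op(g(c,g(c,zero)),0),zero)).
Bind B := 0; substituting into the one remaining equation that mentions B gives: op(Y2,g(op(0,0),c)) ≐ op(g(A,X2),g(X2,c)).
Bind A := g(wrap(X2),op(c,0)); substituting into the remaining equation gives: op(Y2,g(op(0,0),c)) ≐ op(g(g(wrap(X2),op(c,0)),X2),g(X2,c)). Substituting into the earlier binding gives V := g(g(wrap(X2),op(c,0)),X2).
Decompose op/2: Y2 ≐ g(g(wrap(X2),op(c,0)),X2),  g(op(0,0),c) ≐ g(X2,c).
Bind Y2 := g(g(wrap(X2),op(c,0)),X2); no other remaining equation mentions Y2.
Decompose g/2: op(0,0) ≐ X2,  c ≐ c.
Bind X2 := op(0,0); no other remaining equation mentions X2. Substituting into the earlier bindings gives V := g(g(wrap(op(0,0)),op(c,0)),op(0,0)), A := g(wrap(op(0,0)),op(c,0)), Y2 := g(g(wrap(op(0,0)),op(c,0)),op(0,0)).
Delete trivial equation c ≐ c.
MGU = { Q -> op(g(c,g(c,zero)),0), S -> g(g(c,g(c,zero)),g(op(g(c,g(c,zero)),0),zero)), V -> g(g(wrap(op(0,0)),op(c,0)),op(0,0)), R -> g(c,g(c,zero)), X -> g(op(g(c,g(c,zero)),0),zero), B -> 0, A -> g(wrap(op(0,0)),op(c,0)), Y2 -> g(g(wrap(op(0,0)),op(c,0)),op(0,0)), X2 -> op(0,0) }, so S -> g(g(c,g(c,zero)),g(op(g(c,g(c,zero)),0),zero)).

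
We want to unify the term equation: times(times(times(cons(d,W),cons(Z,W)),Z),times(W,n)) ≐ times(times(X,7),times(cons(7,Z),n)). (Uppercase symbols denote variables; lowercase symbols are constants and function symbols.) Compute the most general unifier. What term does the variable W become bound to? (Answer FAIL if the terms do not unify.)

Decompose times/2: times(times(cons(d,W),cons(Z,W)),Z) ≐ times(X,7),  times(W,n) ≐ times(cons(7,Z),n).
Decompose times/2: times(cons(d,W),cons(Z,W)) ≐ X,  Z ≐ 7.
Bind X := times(cons(d,W),cons(Z,W)); no other remaining equation mentions X.
Bind Z := 7; substituting into the remaining equation gives: times(W,n) ≐ times(cons(7,7),n). Substituting into the earlier binding gives X := times(cons(d,W),cons(7,W)).
Decompose times/2: W ≐ cons(7,7),  n ≐ n.
Bind W := cons(7,7); no other remaining equation mentions W. Substituting into the earlier binding gives X := times(cons(d,cons(7,7)),cons(7,cons(7,7))).
Delete trivial equation n ≐ n.
MGU = { X := times(cons(d,cons(7,7)),cons(7,cons(7,7))), Z := 7, W := cons(7,7) }, so W := cons(7,7).

cons(7,7)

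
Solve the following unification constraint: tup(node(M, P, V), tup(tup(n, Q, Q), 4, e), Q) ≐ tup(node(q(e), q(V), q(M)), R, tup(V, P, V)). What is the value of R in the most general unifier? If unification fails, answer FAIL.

tup(tup(n, tup(q(q(e)), q(q(q(e))), q(q(e))), tup(q(q(e)), q(q(q(e))), q(q(e)))), 4, e)

Decompose tup/3: node(M, P, V) ≐ node(q(e), q(V), q(M)),  tup(tup(n, Q, Q), 4, e) ≐ R,  Q ≐ tup(V, P, V).
Decompose node/3: M ≐ q(e),  P ≐ q(V),  V ≐ q(M).
Bind M := q(e); substituting into the one remaining equation that mentions M gives: V ≐ q(q(e)).
Bind P := q(V); substituting into the one remaining equation that mentions P gives: Q ≐ tup(V, q(V), V).
Bind V := q(q(e)); substituting into the one remaining equation that mentions V gives: Q ≐ tup(q(q(e)), q(q(q(e))), q(q(e))). Substituting into the earlier binding gives P := q(q(q(e))).
Bind R := tup(tup(n, Q, Q), 4, e); no other remaining equation mentions R.
Bind Q := tup(q(q(e)), q(q(q(e))), q(q(e))). Substituting into the earlier binding gives R := tup(tup(n, tup(q(q(e)), q(q(q(e))), q(q(e))), tup(q(q(e)), q(q(q(e))), q(q(e)))), 4, e).
MGU = { M -> q(e), P -> q(q(q(e))), V -> q(q(e)), R -> tup(tup(n, tup(q(q(e)), q(q(q(e))), q(q(e))), tup(q(q(e)), q(q(q(e))), q(q(e)))), 4, e), Q -> tup(q(q(e)), q(q(q(e))), q(q(e))) }, so R -> tup(tup(n, tup(q(q(e)), q(q(q(e))), q(q(e))), tup(q(q(e)), q(q(q(e))), q(q(e)))), 4, e).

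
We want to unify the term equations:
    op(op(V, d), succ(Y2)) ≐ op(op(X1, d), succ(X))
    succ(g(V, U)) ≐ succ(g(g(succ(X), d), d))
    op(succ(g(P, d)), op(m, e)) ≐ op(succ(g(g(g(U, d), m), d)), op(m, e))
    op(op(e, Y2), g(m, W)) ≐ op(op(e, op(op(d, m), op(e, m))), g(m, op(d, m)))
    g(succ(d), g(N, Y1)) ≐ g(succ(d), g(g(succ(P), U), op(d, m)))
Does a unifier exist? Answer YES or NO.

Decompose op/2: op(V, d) ≐ op(X1, d),  succ(Y2) ≐ succ(X).
Decompose op/2: V ≐ X1,  d ≐ d.
Bind V := X1; substituting into the one remaining equation that mentions V gives: succ(g(X1, U)) ≐ succ(g(g(succ(X), d), d)).
Delete trivial equation d ≐ d.
Decompose succ/1: Y2 ≐ X.
Bind Y2 := X; substituting into the one remaining equation that mentions Y2 gives: op(op(e, X), g(m, W)) ≐ op(op(e, op(op(d, m), op(e, m))), g(m, op(d, m))).
Decompose succ/1: g(X1, U) ≐ g(g(succ(X), d), d).
Decompose g/2: X1 ≐ g(succ(X), d),  U ≐ d.
Bind X1 := g(succ(X), d); no other remaining equation mentions X1. Substituting into the earlier binding gives V := g(succ(X), d).
Bind U := d; substituting into the 2 remaining equations that mention U gives: op(succ(g(P, d)), op(m, e)) ≐ op(succ(g(g(g(d, d), m), d)), op(m, e)),  g(succ(d), g(N, Y1)) ≐ g(succ(d), g(g(succ(P), d), op(d, m))).
Decompose op/2: succ(g(P, d)) ≐ succ(g(g(g(d, d), m), d)),  op(m, e) ≐ op(m, e).
Decompose succ/1: g(P, d) ≐ g(g(g(d, d), m), d).
Decompose g/2: P ≐ g(g(d, d), m),  d ≐ d.
Bind P := g(g(d, d), m); substituting into the one remaining equation that mentions P gives: g(succ(d), g(N, Y1)) ≐ g(succ(d), g(g(succ(g(g(d, d), m)), d), op(d, m))).
Delete trivial equation d ≐ d.
Delete trivial equation op(m, e) ≐ op(m, e).
Decompose op/2: op(e, X) ≐ op(e, op(op(d, m), op(e, m))),  g(m, W) ≐ g(m, op(d, m)).
Decompose op/2: e ≐ e,  X ≐ op(op(d, m), op(e, m)).
Delete trivial equation e ≐ e.
Bind X := op(op(d, m), op(e, m)); no other remaining equation mentions X. Substituting into the earlier bindings gives V := g(succ(op(op(d, m), op(e, m))), d), Y2 := op(op(d, m), op(e, m)), X1 := g(succ(op(op(d, m), op(e, m))), d).
Decompose g/2: m ≐ m,  W ≐ op(d, m).
Delete trivial equation m ≐ m.
Bind W := op(d, m); no other remaining equation mentions W.
Decompose g/2: succ(d) ≐ succ(d),  g(N, Y1) ≐ g(g(succ(g(g(d, d), m)), d), op(d, m)).
Delete trivial equation succ(d) ≐ succ(d).
Decompose g/2: N ≐ g(succ(g(g(d, d), m)), d),  Y1 ≐ op(d, m).
Bind N := g(succ(g(g(d, d), m)), d); no other remaining equation mentions N.
Bind Y1 := op(d, m).
No equations remain and no clash or occurs-check failure arose, so a unifier exists.

YES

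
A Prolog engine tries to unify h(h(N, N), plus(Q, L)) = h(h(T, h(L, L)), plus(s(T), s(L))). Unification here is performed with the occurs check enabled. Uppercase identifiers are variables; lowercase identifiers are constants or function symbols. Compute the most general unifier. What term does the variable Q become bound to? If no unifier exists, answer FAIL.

Decompose h/2: h(N, N) = h(T, h(L, L)),  plus(Q, L) = plus(s(T), s(L)).
Decompose h/2: N = T,  N = h(L, L).
Bind N := T; substituting into the one remaining equation that mentions N gives: T = h(L, L).
Bind T := h(L, L); substituting into the remaining equation gives: plus(Q, L) = plus(s(h(L, L)), s(L)). Substituting into the earlier binding gives N := h(L, L).
Decompose plus/2: Q = s(h(L, L)),  L = s(L).
Bind Q := s(h(L, L)); no other remaining equation mentions Q.
Occurs check fails: L occurs in s(L); the equation L = s(L) has no finite solution.

FAIL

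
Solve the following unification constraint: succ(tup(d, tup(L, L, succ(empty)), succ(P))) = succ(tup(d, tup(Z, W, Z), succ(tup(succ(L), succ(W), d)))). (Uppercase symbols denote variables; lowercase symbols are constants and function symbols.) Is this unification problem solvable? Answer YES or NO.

YES

Decompose succ/1: tup(d, tup(L, L, succ(empty)), succ(P)) = tup(d, tup(Z, W, Z), succ(tup(succ(L), succ(W), d))).
Decompose tup/3: d = d,  tup(L, L, succ(empty)) = tup(Z, W, Z),  succ(P) = succ(tup(succ(L), succ(W), d)).
Delete trivial equation d = d.
Decompose tup/3: L = Z,  L = W,  succ(empty) = Z.
Bind L := Z; substituting into the 2 remaining equations that mention L gives: Z = W,  succ(P) = succ(tup(succ(Z), succ(W), d)).
Bind Z := W; substituting into the remaining equations gives: succ(empty) = W,  succ(P) = succ(tup(succ(W), succ(W), d)). Substituting into the earlier binding gives L := W.
Bind W := succ(empty); substituting into the remaining equation gives: succ(P) = succ(tup(succ(succ(empty)), succ(succ(empty)), d)). Substituting into the earlier bindings gives L := succ(empty), Z := succ(empty).
Decompose succ/1: P = tup(succ(succ(empty)), succ(succ(empty)), d).
Bind P := tup(succ(succ(empty)), succ(succ(empty)), d).
No equations remain and no clash or occurs-check failure arose, so a unifier exists.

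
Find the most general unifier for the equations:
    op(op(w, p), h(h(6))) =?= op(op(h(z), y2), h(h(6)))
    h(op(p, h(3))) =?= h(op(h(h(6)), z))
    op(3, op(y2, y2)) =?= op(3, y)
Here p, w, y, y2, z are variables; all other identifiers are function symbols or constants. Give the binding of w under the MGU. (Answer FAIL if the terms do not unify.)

Decompose op/2: op(w, p) =?= op(h(z), y2),  h(h(6)) =?= h(h(6)).
Decompose op/2: w =?= h(z),  p =?= y2.
Bind w := h(z); no other remaining equation mentions w.
Bind p := y2; substituting into the one remaining equation that mentions p gives: h(op(y2, h(3))) =?= h(op(h(h(6)), z)).
Delete trivial equation h(h(6)) =?= h(h(6)).
Decompose h/1: op(y2, h(3)) =?= op(h(h(6)), z).
Decompose op/2: y2 =?= h(h(6)),  h(3) =?= z.
Bind y2 := h(h(6)); substituting into the one remaining equation that mentions y2 gives: op(3, op(h(h(6)), h(h(6)))) =?= op(3, y). Substituting into the earlier binding gives p := h(h(6)).
Bind z := h(3); no other remaining equation mentions z. Substituting into the earlier binding gives w := h(h(3)).
Decompose op/2: 3 =?= 3,  op(h(h(6)), h(h(6))) =?= y.
Delete trivial equation 3 =?= 3.
Bind y := op(h(h(6)), h(h(6))).
MGU = { w ↦ h(h(3)), p ↦ h(h(6)), y2 ↦ h(h(6)), z ↦ h(3), y ↦ op(h(h(6)), h(h(6))) }, so w ↦ h(h(3)).

h(h(3))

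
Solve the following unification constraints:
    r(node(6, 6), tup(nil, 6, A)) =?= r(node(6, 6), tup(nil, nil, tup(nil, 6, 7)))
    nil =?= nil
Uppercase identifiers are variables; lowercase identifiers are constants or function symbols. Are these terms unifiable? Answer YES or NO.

Decompose r/2: node(6, 6) =?= node(6, 6),  tup(nil, 6, A) =?= tup(nil, nil, tup(nil, 6, 7)).
Delete trivial equation node(6, 6) =?= node(6, 6).
Decompose tup/3: nil =?= nil,  6 =?= nil,  A =?= tup(nil, 6, 7).
Delete trivial equation nil =?= nil.
Clash: constants 6 and nil differ; no unifier exists.

NO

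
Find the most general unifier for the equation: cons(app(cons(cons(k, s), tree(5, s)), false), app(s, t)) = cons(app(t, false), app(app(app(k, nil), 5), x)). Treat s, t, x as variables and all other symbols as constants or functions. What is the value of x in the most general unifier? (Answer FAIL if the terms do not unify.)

Decompose cons/2: app(cons(cons(k, s), tree(5, s)), false) = app(t, false),  app(s, t) = app(app(app(k, nil), 5), x).
Decompose app/2: cons(cons(k, s), tree(5, s)) = t,  false = false.
Bind t := cons(cons(k, s), tree(5, s)); substituting into the one remaining equation that mentions t gives: app(s, cons(cons(k, s), tree(5, s))) = app(app(app(k, nil), 5), x).
Delete trivial equation false = false.
Decompose app/2: s = app(app(k, nil), 5),  cons(cons(k, s), tree(5, s)) = x.
Bind s := app(app(k, nil), 5); substituting into the remaining equation gives: cons(cons(k, app(app(k, nil), 5)), tree(5, app(app(k, nil), 5))) = x. Substituting into the earlier binding gives t := cons(cons(k, app(app(k, nil), 5)), tree(5, app(app(k, nil), 5))).
Bind x := cons(cons(k, app(app(k, nil), 5)), tree(5, app(app(k, nil), 5))).
MGU = { t := cons(cons(k, app(app(k, nil), 5)), tree(5, app(app(k, nil), 5))), s := app(app(k, nil), 5), x := cons(cons(k, app(app(k, nil), 5)), tree(5, app(app(k, nil), 5))) }, so x := cons(cons(k, app(app(k, nil), 5)), tree(5, app(app(k, nil), 5))).

cons(cons(k, app(app(k, nil), 5)), tree(5, app(app(k, nil), 5)))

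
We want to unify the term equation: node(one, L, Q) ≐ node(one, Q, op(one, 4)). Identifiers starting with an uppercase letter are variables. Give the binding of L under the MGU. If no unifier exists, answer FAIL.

Decompose node/3: one ≐ one,  L ≐ Q,  Q ≐ op(one, 4).
Delete trivial equation one ≐ one.
Bind L := Q; no other remaining equation mentions L.
Bind Q := op(one, 4). Substituting into the earlier binding gives L := op(one, 4).
MGU = { L -> op(one, 4), Q -> op(one, 4) }, so L -> op(one, 4).

op(one, 4)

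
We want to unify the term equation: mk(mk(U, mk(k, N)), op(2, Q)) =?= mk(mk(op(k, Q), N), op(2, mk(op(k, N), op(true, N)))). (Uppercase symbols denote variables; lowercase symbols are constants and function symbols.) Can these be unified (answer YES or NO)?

NO

Decompose mk/2: mk(U, mk(k, N)) =?= mk(op(k, Q), N),  op(2, Q) =?= op(2, mk(op(k, N), op(true, N))).
Decompose mk/2: U =?= op(k, Q),  mk(k, N) =?= N.
Bind U := op(k, Q); no other remaining equation mentions U.
Occurs check fails: N occurs in mk(k, N); the equation N =?= mk(k, N) has no finite solution.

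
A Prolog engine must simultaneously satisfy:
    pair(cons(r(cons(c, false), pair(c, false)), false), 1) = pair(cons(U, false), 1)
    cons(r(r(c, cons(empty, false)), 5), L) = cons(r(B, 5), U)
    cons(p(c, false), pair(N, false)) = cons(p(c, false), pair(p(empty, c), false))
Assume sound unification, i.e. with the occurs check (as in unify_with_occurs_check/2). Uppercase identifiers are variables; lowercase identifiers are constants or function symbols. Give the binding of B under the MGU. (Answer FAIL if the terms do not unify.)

r(c, cons(empty, false))

Decompose pair/2: cons(r(cons(c, false), pair(c, false)), false) = cons(U, false),  1 = 1.
Decompose cons/2: r(cons(c, false), pair(c, false)) = U,  false = false.
Bind U := r(cons(c, false), pair(c, false)); substituting into the one remaining equation that mentions U gives: cons(r(r(c, cons(empty, false)), 5), L) = cons(r(B, 5), r(cons(c, false), pair(c, false))).
Delete trivial equation false = false.
Delete trivial equation 1 = 1.
Decompose cons/2: r(r(c, cons(empty, false)), 5) = r(B, 5),  L = r(cons(c, false), pair(c, false)).
Decompose r/2: r(c, cons(empty, false)) = B,  5 = 5.
Bind B := r(c, cons(empty, false)); no other remaining equation mentions B.
Delete trivial equation 5 = 5.
Bind L := r(cons(c, false), pair(c, false)); no other remaining equation mentions L.
Decompose cons/2: p(c, false) = p(c, false),  pair(N, false) = pair(p(empty, c), false).
Delete trivial equation p(c, false) = p(c, false).
Decompose pair/2: N = p(empty, c),  false = false.
Bind N := p(empty, c); no other remaining equation mentions N.
Delete trivial equation false = false.
MGU = { U -> r(cons(c, false), pair(c, false)), B -> r(c, cons(empty, false)), L -> r(cons(c, false), pair(c, false)), N -> p(empty, c) }, so B -> r(c, cons(empty, false)).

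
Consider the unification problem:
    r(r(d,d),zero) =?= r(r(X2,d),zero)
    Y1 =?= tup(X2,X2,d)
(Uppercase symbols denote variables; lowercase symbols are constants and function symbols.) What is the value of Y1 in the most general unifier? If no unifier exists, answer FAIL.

tup(d,d,d)

Decompose r/2: r(d,d) =?= r(X2,d),  zero =?= zero.
Decompose r/2: d =?= X2,  d =?= d.
Bind X2 := d; substituting into the one remaining equation that mentions X2 gives: Y1 =?= tup(d,d,d).
Delete trivial equation d =?= d.
Delete trivial equation zero =?= zero.
Bind Y1 := tup(d,d,d).
MGU = { X2 := d, Y1 := tup(d,d,d) }, so Y1 := tup(d,d,d).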